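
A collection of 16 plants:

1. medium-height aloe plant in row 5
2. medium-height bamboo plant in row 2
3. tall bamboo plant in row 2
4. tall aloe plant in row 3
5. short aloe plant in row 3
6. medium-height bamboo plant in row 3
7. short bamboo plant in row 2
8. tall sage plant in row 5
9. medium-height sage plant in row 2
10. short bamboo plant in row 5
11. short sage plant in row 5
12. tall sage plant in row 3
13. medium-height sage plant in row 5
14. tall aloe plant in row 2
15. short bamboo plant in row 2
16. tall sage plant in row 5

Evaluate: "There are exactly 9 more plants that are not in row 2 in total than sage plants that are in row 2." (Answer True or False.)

True

plants that are not in row 2: 10.
sage plants in row 2: 1.
The claim requires 10 − 1 (= 9) to equal 9, which holds.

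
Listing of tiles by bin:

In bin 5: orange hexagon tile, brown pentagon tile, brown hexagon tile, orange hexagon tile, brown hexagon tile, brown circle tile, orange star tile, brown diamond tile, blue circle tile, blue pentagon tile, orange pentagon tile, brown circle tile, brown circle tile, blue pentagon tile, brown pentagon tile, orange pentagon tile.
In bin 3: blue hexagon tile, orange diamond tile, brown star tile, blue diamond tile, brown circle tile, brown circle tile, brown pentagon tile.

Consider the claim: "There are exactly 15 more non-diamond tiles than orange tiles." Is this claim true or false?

False

There are 20 non-diamond tiles.
There are 6 orange tiles.
The claim requires 20 − 6 (= 14) to equal 15, which does not hold.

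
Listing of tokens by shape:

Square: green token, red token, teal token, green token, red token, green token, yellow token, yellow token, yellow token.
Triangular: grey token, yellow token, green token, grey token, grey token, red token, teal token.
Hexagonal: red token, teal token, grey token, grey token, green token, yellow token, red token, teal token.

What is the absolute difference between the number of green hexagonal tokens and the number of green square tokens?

2

green hexagonal tokens: 1. green square tokens: 3.
|1 − 3| = 3 − 1 = 2.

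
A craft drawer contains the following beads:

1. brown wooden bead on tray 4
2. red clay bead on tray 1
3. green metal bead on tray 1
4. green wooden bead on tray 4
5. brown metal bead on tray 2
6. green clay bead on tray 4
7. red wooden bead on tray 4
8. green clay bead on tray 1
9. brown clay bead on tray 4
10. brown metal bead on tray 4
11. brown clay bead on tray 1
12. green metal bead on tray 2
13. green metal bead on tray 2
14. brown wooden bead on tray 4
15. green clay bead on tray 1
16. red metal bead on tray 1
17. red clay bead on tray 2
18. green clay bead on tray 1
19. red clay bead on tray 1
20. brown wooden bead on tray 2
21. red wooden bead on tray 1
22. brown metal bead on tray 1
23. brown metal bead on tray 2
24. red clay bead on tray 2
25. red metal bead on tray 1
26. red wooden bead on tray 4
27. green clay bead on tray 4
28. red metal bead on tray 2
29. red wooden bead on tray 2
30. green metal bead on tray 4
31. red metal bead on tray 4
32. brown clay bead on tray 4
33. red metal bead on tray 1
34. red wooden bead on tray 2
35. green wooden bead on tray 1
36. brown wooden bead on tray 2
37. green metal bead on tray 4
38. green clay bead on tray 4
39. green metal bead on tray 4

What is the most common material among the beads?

metal

Counts by material: metal 15, clay 13, wooden 11.
The maximum is 15, held uniquely by metal.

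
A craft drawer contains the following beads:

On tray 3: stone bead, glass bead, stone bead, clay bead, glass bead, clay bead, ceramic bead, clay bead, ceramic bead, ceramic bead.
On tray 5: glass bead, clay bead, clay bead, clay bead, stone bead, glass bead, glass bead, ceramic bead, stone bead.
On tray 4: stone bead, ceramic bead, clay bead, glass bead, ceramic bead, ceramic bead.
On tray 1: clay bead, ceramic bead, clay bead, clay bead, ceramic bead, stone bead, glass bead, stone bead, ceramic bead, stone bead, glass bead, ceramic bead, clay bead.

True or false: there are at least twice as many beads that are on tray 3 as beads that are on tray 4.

|beads on tray 3| = 10.
|beads on tray 4| = 6.
The claim requires 10 ≥ 2 × 6 = 12, which does not hold.

False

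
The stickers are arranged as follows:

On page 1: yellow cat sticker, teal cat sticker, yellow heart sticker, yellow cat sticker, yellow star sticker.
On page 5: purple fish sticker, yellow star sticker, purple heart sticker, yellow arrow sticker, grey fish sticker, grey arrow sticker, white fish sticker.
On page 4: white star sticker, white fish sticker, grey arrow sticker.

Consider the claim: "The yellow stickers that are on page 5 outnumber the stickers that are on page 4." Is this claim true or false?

There are 2 yellow stickers on page 5.
There are 3 stickers on page 4.
The claim requires 2 > 3, which does not hold.

False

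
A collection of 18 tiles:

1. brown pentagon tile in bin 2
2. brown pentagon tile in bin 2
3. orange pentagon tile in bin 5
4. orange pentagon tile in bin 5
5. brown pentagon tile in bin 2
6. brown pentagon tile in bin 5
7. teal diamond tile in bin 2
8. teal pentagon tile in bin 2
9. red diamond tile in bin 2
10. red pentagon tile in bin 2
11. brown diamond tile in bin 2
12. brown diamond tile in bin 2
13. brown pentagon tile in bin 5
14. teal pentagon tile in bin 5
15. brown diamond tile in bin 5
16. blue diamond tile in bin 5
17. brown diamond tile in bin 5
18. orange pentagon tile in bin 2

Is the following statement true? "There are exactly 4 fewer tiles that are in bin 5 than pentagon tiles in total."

|tiles in bin 5| = 8.
|pentagon tiles| = 11.
The claim requires 11 − 8 (= 3) to equal 4, which does not hold.

False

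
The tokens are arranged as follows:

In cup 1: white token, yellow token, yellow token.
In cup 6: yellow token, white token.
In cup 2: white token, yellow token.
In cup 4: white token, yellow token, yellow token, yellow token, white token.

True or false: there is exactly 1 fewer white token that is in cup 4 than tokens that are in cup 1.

There are 2 white tokens in cup 4.
There are 3 tokens in cup 1.
The claim requires 3 − 2 (= 1) to equal 1, which holds.

True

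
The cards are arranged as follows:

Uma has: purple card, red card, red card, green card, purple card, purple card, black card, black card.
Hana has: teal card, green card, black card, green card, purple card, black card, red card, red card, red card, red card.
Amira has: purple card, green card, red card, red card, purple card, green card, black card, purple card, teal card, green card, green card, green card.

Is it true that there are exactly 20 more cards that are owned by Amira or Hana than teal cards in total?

|cards owned by Amira or Hana| = 22.
|teal cards| = 2.
The claim requires 22 − 2 (= 20) to equal 20, which holds.

True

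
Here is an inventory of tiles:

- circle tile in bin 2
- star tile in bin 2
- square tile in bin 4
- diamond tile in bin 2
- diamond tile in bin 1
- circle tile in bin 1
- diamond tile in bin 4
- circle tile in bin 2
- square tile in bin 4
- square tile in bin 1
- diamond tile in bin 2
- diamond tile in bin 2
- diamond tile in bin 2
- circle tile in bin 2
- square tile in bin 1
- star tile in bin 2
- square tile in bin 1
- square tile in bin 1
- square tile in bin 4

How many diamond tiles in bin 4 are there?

1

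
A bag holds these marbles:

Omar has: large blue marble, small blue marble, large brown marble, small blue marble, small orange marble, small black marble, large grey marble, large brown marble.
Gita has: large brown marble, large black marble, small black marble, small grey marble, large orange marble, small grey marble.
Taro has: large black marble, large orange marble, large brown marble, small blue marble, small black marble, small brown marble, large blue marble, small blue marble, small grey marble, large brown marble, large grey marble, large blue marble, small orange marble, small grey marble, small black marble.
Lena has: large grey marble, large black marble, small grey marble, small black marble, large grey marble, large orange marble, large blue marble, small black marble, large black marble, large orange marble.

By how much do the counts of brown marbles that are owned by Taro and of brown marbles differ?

brown marbles owned by Taro: 3. brown marbles: 6.
|3 − 6| = 6 − 3 = 3.

3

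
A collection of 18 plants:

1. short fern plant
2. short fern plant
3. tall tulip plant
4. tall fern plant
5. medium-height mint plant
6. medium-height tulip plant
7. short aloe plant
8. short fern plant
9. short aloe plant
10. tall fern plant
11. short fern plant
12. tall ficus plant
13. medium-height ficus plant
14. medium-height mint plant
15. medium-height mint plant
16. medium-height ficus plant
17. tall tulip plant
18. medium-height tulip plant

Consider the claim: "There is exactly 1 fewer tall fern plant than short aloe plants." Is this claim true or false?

There are 2 tall fern plants.
There are 2 short aloe plants.
The claim requires 2 − 2 (= 0) to equal 1, which does not hold.

False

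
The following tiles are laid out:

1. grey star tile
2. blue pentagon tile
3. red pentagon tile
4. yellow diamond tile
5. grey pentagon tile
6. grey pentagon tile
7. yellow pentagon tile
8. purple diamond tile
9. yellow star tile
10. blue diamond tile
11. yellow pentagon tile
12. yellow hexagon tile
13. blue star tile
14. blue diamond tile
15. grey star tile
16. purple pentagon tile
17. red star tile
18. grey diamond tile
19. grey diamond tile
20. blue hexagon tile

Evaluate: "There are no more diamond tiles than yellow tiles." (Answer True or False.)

False

|diamond tiles| = 6.
|yellow tiles| = 5.
The claim requires 6 ≤ 5, which does not hold.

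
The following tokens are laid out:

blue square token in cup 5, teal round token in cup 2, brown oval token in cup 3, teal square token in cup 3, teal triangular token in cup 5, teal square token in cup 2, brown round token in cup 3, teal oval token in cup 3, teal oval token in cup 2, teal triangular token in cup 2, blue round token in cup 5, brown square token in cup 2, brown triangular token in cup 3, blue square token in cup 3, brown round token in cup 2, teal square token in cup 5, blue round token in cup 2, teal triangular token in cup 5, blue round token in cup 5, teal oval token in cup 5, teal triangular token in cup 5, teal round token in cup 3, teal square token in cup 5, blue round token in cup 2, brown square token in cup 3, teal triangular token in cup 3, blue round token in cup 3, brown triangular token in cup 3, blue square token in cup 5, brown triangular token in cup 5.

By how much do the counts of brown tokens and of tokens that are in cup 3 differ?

brown tokens: 8. tokens in cup 3: 11.
|8 − 11| = 11 − 8 = 3.

3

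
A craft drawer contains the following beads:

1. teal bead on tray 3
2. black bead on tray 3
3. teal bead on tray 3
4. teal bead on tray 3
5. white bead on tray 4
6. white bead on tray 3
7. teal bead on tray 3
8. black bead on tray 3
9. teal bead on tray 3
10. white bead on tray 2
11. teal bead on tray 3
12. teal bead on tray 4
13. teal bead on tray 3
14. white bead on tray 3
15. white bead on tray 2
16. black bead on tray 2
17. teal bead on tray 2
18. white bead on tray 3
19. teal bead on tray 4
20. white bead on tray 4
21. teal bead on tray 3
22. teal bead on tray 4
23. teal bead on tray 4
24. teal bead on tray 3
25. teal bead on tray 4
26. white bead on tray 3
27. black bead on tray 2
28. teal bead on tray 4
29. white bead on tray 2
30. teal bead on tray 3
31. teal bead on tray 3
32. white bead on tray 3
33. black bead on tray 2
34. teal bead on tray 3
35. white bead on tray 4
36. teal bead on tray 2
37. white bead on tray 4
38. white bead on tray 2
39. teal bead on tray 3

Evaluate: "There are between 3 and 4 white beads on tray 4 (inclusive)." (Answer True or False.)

white beads on tray 4: 4.
The claim requires 3 ≤ 4 ≤ 4, which holds.

True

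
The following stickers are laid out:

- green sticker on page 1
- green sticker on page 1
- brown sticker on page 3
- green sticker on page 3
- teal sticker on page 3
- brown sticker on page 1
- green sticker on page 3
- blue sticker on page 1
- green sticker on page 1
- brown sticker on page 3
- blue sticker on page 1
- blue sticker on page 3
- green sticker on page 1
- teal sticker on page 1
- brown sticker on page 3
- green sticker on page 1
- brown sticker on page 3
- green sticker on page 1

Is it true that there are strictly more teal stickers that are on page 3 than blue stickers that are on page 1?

teal stickers on page 3: 1.
blue stickers on page 1: 2.
The claim requires 1 > 2, which does not hold.

False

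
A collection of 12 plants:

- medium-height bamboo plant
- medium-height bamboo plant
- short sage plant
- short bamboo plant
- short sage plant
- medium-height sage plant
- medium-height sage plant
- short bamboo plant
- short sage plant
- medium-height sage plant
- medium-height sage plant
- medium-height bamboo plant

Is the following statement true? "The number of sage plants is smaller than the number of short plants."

|sage plants| = 7.
|short plants| = 5.
The claim requires 7 < 5, which does not hold.

False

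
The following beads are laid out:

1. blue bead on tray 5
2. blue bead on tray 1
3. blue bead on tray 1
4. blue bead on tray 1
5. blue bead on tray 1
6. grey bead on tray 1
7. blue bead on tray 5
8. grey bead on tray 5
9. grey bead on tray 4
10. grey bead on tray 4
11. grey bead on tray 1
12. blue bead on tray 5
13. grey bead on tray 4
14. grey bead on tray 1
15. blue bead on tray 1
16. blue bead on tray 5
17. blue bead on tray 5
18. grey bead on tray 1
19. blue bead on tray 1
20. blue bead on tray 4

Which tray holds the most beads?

Counts by tray: tray 1→10, tray 5→6, tray 4→4.
The maximum is 10, held uniquely by tray 1.

tray 1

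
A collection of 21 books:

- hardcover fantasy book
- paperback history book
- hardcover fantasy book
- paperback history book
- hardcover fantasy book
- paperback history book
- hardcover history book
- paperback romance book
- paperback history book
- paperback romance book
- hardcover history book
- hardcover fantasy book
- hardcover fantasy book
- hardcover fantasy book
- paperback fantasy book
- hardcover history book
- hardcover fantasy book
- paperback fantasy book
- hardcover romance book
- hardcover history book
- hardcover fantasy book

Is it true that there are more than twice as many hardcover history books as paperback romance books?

There are 4 hardcover history books.
There are 2 paperback romance books.
The claim requires 4 > 2 × 2 = 4, which does not hold.

False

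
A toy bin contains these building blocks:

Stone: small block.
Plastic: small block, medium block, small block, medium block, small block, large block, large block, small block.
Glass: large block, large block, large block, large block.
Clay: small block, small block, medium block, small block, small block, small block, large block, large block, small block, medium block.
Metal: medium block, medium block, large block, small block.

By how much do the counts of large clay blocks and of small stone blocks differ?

large clay blocks: 2. small stone blocks: 1.
|2 − 1| = 2 − 1 = 1.

1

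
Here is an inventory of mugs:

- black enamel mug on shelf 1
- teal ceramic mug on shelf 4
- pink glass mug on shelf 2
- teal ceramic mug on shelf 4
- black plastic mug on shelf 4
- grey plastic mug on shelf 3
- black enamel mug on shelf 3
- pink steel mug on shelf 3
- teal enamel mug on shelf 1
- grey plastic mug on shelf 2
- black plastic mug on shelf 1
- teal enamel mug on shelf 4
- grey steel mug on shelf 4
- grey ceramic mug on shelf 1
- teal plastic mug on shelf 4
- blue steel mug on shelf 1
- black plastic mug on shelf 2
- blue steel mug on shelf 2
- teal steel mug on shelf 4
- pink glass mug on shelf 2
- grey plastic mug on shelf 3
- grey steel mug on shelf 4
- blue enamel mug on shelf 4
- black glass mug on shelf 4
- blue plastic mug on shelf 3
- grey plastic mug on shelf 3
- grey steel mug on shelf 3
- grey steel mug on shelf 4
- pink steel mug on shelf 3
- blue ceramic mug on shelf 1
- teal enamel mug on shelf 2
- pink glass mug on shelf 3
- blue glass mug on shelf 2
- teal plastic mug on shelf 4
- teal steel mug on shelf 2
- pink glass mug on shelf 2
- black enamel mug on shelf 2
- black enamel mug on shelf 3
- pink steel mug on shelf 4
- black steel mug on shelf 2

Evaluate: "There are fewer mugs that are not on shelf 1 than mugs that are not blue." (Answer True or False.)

False

|mugs that are not on shelf 1| = 34.
|mugs that are not blue| = 34.
The claim requires 34 < 34, which does not hold.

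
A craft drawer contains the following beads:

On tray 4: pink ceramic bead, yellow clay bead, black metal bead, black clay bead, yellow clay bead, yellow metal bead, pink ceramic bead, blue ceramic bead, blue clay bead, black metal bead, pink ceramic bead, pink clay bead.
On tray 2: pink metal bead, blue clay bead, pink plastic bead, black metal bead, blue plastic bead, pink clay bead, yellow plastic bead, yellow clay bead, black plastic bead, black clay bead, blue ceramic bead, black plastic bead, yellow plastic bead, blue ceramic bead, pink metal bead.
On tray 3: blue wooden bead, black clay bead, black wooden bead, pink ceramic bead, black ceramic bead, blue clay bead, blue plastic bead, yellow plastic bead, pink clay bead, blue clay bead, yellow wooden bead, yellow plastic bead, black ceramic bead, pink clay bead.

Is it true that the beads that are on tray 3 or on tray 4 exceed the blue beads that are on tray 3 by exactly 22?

True

|beads on tray 3 or on tray 4| = 26.
|blue beads on tray 3| = 4.
The claim requires 26 − 4 (= 22) to equal 22, which holds.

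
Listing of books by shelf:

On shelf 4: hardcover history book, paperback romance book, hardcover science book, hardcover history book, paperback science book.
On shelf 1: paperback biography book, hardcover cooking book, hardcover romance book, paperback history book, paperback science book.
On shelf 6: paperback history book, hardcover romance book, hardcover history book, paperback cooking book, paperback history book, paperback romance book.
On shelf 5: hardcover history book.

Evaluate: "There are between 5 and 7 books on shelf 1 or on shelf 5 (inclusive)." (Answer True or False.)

True

books on shelf 1 or on shelf 5: 6.
The claim requires 5 ≤ 6 ≤ 7, which holds.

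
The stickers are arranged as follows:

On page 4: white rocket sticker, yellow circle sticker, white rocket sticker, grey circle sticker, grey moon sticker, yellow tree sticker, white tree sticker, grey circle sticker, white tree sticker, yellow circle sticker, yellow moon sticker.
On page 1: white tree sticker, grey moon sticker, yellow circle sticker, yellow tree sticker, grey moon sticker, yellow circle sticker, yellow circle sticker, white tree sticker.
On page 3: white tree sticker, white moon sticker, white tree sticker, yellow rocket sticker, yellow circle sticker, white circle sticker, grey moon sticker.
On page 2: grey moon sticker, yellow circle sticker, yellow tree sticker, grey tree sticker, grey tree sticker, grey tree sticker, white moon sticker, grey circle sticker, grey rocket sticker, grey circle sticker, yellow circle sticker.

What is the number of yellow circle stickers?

8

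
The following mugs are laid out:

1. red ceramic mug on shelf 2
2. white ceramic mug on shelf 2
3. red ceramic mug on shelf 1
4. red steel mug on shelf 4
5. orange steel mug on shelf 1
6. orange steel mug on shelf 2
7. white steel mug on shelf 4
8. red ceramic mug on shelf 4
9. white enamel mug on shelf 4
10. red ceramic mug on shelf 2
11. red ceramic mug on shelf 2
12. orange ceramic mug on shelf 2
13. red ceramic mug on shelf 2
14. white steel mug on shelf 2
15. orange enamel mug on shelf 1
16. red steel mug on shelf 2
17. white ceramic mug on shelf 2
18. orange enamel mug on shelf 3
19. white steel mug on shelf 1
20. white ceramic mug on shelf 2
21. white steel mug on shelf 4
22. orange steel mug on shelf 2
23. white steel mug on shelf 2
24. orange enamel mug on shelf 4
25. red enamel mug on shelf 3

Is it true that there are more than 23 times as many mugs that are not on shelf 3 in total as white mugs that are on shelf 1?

|mugs that are not on shelf 3| = 23.
|white mugs on shelf 1| = 1.
The claim requires 23 > 23 × 1 = 23, which does not hold.

False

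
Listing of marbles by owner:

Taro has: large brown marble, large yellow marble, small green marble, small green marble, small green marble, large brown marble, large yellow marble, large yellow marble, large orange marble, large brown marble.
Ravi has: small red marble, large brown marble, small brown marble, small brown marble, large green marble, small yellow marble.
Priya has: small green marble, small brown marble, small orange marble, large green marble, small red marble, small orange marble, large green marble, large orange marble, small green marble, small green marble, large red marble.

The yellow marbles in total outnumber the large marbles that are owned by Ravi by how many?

yellow marbles: 4.
large marbles owned by Ravi: 2.
4 − 2 = 2.

2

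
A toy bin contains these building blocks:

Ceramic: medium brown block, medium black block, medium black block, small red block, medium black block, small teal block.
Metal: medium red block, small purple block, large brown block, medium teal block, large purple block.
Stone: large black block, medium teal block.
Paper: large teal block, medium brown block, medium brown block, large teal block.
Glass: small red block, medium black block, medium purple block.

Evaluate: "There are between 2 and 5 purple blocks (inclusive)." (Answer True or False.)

|purple blocks| = 3.
The claim requires 2 ≤ 3 ≤ 5, which holds.

True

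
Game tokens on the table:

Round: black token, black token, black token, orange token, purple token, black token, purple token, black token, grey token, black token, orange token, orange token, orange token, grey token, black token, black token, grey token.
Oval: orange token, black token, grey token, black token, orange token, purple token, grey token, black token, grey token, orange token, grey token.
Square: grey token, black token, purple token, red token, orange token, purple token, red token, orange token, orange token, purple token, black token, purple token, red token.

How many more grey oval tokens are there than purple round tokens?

2

grey oval tokens: 4.
purple round tokens: 2.
4 − 2 = 2.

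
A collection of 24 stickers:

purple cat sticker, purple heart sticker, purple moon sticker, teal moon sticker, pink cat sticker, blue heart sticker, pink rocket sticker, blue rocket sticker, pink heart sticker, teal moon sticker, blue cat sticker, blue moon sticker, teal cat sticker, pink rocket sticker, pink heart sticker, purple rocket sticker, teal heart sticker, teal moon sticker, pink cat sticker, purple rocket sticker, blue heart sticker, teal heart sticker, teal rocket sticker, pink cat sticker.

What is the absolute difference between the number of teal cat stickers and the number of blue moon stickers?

0

teal cat stickers: 1. blue moon stickers: 1.
|1 − 1| = 1 − 1 = 0.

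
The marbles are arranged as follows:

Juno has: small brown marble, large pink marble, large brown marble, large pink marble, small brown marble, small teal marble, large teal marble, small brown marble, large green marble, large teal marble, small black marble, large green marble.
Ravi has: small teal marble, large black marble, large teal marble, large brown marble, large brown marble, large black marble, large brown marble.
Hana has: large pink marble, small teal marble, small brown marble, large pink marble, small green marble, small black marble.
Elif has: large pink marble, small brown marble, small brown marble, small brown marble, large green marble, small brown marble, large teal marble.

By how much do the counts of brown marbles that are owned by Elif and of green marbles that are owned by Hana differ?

3

brown marbles owned by Elif: 4. green marbles owned by Hana: 1.
|4 − 1| = 4 − 1 = 3.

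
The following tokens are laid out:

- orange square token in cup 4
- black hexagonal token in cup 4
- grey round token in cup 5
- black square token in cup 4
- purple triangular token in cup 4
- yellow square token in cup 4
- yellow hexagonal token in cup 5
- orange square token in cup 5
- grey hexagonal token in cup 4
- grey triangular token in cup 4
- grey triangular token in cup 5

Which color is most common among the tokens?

Counts by color: grey 4, yellow 2, black 2, orange 2, purple 1.
The maximum is 4, held uniquely by grey.

grey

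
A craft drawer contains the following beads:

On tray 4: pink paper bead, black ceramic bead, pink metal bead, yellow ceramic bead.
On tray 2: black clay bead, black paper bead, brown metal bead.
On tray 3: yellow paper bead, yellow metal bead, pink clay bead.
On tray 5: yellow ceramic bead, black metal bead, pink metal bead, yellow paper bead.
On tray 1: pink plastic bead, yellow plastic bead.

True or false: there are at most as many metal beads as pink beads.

|metal beads| = 5.
|pink beads| = 5.
The claim requires 5 ≤ 5, which holds.

True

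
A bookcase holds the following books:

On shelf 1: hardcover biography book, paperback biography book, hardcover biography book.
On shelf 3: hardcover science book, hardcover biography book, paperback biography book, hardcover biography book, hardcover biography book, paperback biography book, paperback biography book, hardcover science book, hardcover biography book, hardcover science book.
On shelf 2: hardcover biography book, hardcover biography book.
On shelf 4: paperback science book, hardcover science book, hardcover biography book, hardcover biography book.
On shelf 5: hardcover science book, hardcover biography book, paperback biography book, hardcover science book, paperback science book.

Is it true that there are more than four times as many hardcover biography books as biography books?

There are 11 hardcover biography books.
There are 16 biography books.
The claim requires 11 > 4 × 16 = 64, which does not hold.

False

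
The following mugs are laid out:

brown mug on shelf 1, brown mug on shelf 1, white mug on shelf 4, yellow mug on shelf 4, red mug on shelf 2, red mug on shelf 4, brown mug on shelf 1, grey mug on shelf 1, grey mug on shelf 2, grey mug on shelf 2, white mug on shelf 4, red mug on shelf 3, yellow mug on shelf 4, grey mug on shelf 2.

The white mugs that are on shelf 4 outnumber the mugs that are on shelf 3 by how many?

1

white mugs on shelf 4: 2.
mugs on shelf 3: 1.
2 − 1 = 1.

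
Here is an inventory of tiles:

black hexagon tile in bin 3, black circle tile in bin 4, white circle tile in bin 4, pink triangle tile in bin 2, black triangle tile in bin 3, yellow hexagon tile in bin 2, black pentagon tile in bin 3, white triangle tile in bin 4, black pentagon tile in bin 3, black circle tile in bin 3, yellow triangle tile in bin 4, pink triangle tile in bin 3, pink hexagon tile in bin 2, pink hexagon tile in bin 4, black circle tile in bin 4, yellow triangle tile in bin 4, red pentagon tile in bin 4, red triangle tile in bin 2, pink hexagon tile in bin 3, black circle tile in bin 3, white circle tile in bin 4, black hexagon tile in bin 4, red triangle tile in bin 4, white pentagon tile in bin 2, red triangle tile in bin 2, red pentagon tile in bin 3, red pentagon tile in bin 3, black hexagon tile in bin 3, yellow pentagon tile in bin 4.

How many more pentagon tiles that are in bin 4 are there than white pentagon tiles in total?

1

pentagon tiles in bin 4: 2.
white pentagon tiles: 1.
2 − 1 = 1.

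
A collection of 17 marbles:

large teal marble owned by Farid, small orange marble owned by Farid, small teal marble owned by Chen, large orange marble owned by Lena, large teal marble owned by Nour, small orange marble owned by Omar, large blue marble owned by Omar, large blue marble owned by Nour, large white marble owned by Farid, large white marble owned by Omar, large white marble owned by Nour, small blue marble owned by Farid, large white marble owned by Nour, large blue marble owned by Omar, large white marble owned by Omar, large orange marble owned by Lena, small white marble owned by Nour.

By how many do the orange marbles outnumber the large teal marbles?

2

orange marbles: 4.
large teal marbles: 2.
4 − 2 = 2.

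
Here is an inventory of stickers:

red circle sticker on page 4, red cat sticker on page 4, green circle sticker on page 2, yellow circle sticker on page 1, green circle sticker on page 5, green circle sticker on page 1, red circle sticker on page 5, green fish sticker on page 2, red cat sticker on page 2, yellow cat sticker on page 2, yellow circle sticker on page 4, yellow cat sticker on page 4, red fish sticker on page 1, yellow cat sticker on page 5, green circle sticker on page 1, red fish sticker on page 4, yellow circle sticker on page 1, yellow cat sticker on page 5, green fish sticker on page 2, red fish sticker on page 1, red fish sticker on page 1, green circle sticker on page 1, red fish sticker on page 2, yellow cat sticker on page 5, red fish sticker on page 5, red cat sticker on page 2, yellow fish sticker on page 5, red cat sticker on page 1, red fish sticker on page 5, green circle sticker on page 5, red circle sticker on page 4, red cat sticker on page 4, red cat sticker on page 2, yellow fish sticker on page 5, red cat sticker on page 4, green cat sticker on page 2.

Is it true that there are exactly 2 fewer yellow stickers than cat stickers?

yellow stickers: 10.
cat stickers: 13.
The claim requires 13 − 10 (= 3) to equal 2, which does not hold.

False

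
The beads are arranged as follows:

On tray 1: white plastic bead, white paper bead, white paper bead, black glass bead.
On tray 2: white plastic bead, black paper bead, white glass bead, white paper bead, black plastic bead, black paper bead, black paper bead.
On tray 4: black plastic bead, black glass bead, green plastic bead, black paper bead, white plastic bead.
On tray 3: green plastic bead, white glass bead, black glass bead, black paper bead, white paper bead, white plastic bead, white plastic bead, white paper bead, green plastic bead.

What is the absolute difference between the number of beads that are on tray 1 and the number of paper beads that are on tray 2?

0

beads on tray 1: 4. paper beads on tray 2: 4.
|4 − 4| = 4 − 4 = 0.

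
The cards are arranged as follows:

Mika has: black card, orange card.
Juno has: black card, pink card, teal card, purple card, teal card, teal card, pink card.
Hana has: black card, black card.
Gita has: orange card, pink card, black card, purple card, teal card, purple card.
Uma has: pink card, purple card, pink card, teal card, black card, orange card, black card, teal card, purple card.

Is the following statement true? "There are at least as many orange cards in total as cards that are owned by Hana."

True

orange cards: 3.
cards owned by Hana: 2.
The claim requires 3 ≥ 2, which holds.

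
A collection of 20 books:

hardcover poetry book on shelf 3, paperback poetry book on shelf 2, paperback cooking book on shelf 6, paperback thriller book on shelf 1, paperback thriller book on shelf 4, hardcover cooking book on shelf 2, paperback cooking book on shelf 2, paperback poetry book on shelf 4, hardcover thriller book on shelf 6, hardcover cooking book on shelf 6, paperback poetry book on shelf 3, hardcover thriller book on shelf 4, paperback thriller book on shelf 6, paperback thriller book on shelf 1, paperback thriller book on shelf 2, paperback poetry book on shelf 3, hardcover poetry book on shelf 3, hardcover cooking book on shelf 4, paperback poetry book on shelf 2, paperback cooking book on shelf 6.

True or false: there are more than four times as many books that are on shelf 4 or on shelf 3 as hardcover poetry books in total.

False

books on shelf 4 or on shelf 3: 8.
hardcover poetry books: 2.
The claim requires 8 > 4 × 2 = 8, which does not hold.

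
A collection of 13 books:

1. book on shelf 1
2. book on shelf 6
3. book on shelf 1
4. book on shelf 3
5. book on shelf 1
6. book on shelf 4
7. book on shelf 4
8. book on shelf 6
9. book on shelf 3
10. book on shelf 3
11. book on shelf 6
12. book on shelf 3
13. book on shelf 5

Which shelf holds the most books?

shelf 3

Counts by shelf: shelf 3→4, shelf 1→3, shelf 6→3, shelf 4→2, shelf 5→1.
The maximum is 4, held uniquely by shelf 3.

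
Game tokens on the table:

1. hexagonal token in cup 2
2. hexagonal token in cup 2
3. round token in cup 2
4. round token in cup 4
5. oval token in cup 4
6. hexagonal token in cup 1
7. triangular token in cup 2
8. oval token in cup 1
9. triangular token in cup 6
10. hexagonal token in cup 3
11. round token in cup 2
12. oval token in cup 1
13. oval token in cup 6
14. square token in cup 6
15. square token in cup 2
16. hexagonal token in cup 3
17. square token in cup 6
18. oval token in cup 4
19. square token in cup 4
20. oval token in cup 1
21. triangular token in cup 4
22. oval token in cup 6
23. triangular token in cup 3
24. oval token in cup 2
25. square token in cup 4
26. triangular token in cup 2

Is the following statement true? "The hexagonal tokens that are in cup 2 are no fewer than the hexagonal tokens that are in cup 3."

hexagonal tokens in cup 2: 2.
hexagonal tokens in cup 3: 2.
The claim requires 2 ≥ 2, which holds.

True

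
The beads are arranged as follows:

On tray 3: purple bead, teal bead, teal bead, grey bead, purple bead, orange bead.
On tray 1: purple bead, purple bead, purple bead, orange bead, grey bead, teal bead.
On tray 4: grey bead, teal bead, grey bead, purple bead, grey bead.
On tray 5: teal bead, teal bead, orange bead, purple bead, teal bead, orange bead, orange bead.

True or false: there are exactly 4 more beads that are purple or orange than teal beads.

There are 12 beads that are purple or orange.
There are 7 teal beads.
The claim requires 12 − 7 (= 5) to equal 4, which does not hold.

False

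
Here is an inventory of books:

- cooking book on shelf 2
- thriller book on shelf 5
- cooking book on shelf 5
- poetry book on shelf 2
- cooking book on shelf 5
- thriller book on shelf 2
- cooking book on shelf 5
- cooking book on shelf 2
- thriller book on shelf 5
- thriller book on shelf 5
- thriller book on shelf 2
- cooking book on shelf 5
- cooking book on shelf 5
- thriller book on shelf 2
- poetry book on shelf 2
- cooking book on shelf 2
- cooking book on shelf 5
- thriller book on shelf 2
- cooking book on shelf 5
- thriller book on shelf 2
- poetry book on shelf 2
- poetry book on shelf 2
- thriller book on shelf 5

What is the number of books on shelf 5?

11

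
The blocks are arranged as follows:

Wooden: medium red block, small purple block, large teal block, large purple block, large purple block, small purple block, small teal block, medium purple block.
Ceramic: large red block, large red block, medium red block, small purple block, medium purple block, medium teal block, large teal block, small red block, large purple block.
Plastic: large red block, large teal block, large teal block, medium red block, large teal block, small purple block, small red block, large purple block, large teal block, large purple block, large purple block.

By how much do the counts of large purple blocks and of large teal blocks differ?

0

large purple blocks: 6. large teal blocks: 6.
|6 − 6| = 6 − 6 = 0.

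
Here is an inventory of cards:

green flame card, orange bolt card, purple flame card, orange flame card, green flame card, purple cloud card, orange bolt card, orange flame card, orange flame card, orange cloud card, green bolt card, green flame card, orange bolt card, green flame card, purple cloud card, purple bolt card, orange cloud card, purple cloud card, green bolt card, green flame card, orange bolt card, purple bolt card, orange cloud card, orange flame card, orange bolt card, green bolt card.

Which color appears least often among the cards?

purple

Counts by color: orange 12, green 8, purple 6.
The minimum is 6, held uniquely by purple.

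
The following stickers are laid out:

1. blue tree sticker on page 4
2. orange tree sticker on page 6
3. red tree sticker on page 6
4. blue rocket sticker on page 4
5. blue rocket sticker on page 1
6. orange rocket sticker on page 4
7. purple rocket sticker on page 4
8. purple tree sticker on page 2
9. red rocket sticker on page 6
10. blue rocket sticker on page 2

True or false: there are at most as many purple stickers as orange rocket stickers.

purple stickers: 2.
orange rocket stickers: 1.
The claim requires 2 ≤ 1, which does not hold.

False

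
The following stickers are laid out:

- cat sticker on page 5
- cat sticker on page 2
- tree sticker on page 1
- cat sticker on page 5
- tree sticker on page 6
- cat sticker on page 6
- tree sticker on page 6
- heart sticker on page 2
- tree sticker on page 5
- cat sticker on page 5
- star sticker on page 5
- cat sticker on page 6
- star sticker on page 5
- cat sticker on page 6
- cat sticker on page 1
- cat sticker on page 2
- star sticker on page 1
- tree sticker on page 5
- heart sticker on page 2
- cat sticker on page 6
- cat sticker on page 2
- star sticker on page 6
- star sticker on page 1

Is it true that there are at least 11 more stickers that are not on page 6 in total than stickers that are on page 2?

|stickers that are not on page 6| = 16.
|stickers on page 2| = 5.
The claim requires 16 − 5 = 11 ≥ 11, which holds.

True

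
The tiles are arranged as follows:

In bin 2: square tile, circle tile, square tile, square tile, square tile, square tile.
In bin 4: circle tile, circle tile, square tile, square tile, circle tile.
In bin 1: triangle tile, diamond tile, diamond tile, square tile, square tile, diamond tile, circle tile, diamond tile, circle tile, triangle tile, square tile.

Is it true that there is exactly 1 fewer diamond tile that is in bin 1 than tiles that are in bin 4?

|diamond tiles in bin 1| = 4.
|tiles in bin 4| = 5.
The claim requires 5 − 4 (= 1) to equal 1, which holds.

True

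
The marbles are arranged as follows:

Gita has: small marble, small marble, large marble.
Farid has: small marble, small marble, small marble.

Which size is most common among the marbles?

small

Counts by size: small 5, large 1.
The maximum is 5, held uniquely by small.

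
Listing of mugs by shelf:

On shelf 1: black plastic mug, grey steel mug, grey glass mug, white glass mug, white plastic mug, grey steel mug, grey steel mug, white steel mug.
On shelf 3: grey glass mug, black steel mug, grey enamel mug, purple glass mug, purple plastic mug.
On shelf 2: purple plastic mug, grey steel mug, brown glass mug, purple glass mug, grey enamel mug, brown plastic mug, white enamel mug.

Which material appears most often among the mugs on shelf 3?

glass

Counts by material (restricted to mugs on shelf 3): glass 2, steel 1, enamel 1, plastic 1.
The maximum is 2, held uniquely by glass.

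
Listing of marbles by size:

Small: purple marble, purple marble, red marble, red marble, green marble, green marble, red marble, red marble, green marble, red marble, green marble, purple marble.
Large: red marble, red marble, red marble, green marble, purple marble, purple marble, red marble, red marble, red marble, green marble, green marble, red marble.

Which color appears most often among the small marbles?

Counts by color (restricted to small marbles): red 5, green 4, purple 3.
The maximum is 5, held uniquely by red.

red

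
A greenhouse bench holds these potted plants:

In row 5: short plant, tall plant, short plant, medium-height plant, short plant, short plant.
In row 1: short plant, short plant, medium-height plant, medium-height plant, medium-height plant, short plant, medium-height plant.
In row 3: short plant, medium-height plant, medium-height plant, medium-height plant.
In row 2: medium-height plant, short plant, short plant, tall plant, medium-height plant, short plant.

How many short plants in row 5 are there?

4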